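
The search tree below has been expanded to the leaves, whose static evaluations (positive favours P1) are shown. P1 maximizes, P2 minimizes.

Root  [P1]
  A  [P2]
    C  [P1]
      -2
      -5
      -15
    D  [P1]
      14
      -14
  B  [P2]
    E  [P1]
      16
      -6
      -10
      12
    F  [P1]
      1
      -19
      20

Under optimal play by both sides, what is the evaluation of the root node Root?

16

C (P1): max(-2, -5, -15) = -2
D (P1): max(14, -14) = 14
A (P2): min(-2, 14) = -2
E (P1): max(16, -6, -10, 12) = 16
F (P1): max(1, -19, 20) = 20
B (P2): min(16, 20) = 16
Root (P1): max(-2, 16) = 16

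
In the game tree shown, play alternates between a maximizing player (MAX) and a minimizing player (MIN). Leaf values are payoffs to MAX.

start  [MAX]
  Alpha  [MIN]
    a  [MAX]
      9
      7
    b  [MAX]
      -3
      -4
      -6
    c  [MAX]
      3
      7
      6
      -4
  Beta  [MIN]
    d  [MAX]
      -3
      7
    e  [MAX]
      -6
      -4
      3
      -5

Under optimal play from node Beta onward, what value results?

3

d (MAX): max(-3, 7) = 7
e (MAX): max(-6, -4, 3, -5) = 3
Beta (MIN): min(7, 3) = 3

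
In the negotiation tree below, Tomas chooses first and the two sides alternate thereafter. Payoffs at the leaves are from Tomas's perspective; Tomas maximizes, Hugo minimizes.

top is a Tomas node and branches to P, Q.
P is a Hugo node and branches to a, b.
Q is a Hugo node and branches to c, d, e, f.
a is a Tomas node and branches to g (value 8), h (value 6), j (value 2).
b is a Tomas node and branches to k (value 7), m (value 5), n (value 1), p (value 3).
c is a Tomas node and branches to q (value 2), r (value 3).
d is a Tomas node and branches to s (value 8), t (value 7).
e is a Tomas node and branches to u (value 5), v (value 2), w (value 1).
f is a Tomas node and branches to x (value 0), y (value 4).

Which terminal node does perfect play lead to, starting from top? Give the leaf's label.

k

a (Tomas): max(8, 6, 2) = 8
b (Tomas): max(7, 5, 1, 3) = 7
P (Hugo): min(8, 7) = 7
c (Tomas): max(2, 3) = 3
d (Tomas): max(8, 7) = 8
e (Tomas): max(5, 2, 1) = 5
f (Tomas): max(0, 4) = 4
Q (Hugo): min(3, 8, 5, 4) = 3
top (Tomas): max(7, 3) = 7
At top, Tomas picks P (highest: 7).
At P, Hugo picks b (lowest: 7).
At b, Tomas picks k (highest: 7).
Terminal value 7.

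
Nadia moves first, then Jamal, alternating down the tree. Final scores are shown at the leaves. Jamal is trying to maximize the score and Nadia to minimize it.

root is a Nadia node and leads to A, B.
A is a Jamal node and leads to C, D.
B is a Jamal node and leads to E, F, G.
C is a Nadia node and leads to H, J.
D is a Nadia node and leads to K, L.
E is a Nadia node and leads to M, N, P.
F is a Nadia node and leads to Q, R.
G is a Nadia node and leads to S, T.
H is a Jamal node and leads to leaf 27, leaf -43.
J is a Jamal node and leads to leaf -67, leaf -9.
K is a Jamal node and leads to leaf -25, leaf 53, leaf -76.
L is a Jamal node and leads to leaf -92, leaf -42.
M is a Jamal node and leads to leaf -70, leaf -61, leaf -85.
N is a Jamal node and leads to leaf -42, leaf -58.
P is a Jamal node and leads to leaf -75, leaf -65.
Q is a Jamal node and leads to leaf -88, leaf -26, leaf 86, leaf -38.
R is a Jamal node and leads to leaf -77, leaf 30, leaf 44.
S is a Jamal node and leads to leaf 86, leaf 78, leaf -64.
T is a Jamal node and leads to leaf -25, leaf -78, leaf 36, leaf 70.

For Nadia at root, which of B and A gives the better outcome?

A

M (Jamal): max(-70, -61, -85) = -61
N (Jamal): max(-42, -58) = -42
P (Jamal): max(-75, -65) = -65
E (Nadia): min(-61, -42, -65) = -65
Q (Jamal): max(-88, -26, 86, -38) = 86
R (Jamal): max(-77, 30, 44) = 44
F (Nadia): min(86, 44) = 44
S (Jamal): max(86, 78, -64) = 86
T (Jamal): max(-25, -78, 36, 70) = 70
G (Nadia): min(86, 70) = 70
B (Jamal): max(-65, 44, 70) = 70
H (Jamal): max(27, -43) = 27
J (Jamal): max(-67, -9) = -9
C (Nadia): min(27, -9) = -9
K (Jamal): max(-25, 53, -76) = 53
L (Jamal): max(-92, -42) = -42
D (Nadia): min(53, -42) = -42
A (Jamal): max(-9, -42) = -9
Nadia prefers the lower value; B=70, A=-9. A is better since -9 < 70.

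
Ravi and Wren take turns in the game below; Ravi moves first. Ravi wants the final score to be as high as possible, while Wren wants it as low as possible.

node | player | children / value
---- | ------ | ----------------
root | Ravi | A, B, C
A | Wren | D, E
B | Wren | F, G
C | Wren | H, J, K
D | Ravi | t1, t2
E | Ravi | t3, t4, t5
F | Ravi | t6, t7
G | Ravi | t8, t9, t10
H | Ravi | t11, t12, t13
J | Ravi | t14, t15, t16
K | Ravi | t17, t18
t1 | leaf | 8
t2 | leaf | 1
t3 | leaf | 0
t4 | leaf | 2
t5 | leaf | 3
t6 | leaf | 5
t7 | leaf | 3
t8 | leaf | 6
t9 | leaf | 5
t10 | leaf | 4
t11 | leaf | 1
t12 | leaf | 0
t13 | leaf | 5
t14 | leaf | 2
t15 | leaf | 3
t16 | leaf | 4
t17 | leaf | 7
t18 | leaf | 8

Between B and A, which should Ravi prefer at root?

B

F (Ravi): max(5, 3) = 5
G (Ravi): max(6, 5, 4) = 6
B (Wren): min(5, 6) = 5
D (Ravi): max(8, 1) = 8
E (Ravi): max(0, 2, 3) = 3
A (Wren): min(8, 3) = 3
Ravi prefers the higher value; B=5, A=3. B is better since 5 > 3.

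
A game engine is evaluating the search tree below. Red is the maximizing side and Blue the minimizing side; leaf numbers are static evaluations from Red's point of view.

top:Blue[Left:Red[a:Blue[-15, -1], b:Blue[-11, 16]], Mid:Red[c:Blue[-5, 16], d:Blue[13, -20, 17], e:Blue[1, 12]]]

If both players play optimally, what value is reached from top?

a (Blue): min(-15, -1) = -15
b (Blue): min(-11, 16) = -11
Left (Red): max(-15, -11) = -11
c (Blue): min(-5, 16) = -5
d (Blue): min(13, -20, 17) = -20
e (Blue): min(1, 12) = 1
Mid (Red): max(-5, -20, 1) = 1
top (Blue): min(-11, 1) = -11

-11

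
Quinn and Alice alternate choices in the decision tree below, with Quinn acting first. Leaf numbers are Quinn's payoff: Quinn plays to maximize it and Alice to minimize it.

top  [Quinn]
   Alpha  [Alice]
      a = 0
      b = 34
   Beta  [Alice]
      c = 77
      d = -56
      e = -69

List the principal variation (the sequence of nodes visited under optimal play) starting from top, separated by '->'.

top -> Alpha -> a

Alpha (Alice): min(0, 34) = 0
Beta (Alice): min(77, -56, -69) = -69
top (Quinn): max(0, -69) = 0
At top, Quinn picks Alpha (highest: 0).
At Alpha, Alice picks a (lowest: 0).
Terminal value 0.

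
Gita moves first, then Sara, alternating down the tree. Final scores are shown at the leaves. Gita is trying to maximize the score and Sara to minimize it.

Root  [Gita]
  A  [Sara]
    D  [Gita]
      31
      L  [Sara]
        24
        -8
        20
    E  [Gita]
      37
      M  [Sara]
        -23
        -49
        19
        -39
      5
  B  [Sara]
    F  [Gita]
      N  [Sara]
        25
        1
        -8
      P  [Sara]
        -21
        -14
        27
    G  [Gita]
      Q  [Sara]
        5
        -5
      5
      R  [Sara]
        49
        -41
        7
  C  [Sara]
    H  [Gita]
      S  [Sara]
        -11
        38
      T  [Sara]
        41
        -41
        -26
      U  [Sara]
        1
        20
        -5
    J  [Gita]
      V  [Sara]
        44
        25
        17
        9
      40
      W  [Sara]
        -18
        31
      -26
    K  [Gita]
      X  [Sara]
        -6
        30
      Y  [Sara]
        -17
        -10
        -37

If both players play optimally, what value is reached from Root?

L (Sara): min(24, -8, 20) = -8
D (Gita): max(31, -8) = 31
M (Sara): min(-23, -49, 19, -39) = -49
E (Gita): max(37, -49, 5) = 37
A (Sara): min(31, 37) = 31
N (Sara): min(25, 1, -8) = -8
P (Sara): min(-21, -14, 27) = -21
F (Gita): max(-8, -21) = -8
Q (Sara): min(5, -5) = -5
R (Sara): min(49, -41, 7) = -41
G (Gita): max(-5, 5, -41) = 5
B (Sara): min(-8, 5) = -8
S (Sara): min(-11, 38) = -11
T (Sara): min(41, -41, -26) = -41
U (Sara): min(1, 20, -5) = -5
H (Gita): max(-11, -41, -5) = -5
V (Sara): min(44, 25, 17, 9) = 9
W (Sara): min(-18, 31) = -18
J (Gita): max(9, 40, -18, -26) = 40
X (Sara): min(-6, 30) = -6
Y (Sara): min(-17, -10, -37) = -37
K (Gita): max(-6, -37) = -6
C (Sara): min(-5, 40, -6) = -6
Root (Gita): max(31, -8, -6) = 31

31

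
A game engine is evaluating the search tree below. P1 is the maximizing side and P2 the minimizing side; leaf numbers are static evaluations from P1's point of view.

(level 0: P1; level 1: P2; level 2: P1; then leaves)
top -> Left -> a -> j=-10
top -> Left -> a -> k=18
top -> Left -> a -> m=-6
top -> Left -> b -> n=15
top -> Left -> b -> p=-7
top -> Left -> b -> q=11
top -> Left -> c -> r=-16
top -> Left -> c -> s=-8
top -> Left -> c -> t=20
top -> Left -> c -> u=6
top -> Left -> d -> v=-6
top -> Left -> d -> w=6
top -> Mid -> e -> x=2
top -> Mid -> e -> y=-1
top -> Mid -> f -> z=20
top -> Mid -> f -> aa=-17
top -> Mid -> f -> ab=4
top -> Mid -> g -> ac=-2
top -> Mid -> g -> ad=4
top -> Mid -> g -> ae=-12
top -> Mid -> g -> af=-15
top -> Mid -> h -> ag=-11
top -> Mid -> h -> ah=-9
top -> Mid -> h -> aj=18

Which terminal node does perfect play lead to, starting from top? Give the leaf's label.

w

a (P1): max(-10, 18, -6) = 18
b (P1): max(15, -7, 11) = 15
c (P1): max(-16, -8, 20, 6) = 20
d (P1): max(-6, 6) = 6
Left (P2): min(18, 15, 20, 6) = 6
e (P1): max(2, -1) = 2
f (P1): max(20, -17, 4) = 20
g (P1): max(-2, 4, -12, -15) = 4
h (P1): max(-11, -9, 18) = 18
Mid (P2): min(2, 20, 4, 18) = 2
top (P1): max(6, 2) = 6
At top, P1 picks Left (highest: 6).
At Left, P2 picks d (lowest: 6).
At d, P1 picks w (highest: 6).
Terminal value 6.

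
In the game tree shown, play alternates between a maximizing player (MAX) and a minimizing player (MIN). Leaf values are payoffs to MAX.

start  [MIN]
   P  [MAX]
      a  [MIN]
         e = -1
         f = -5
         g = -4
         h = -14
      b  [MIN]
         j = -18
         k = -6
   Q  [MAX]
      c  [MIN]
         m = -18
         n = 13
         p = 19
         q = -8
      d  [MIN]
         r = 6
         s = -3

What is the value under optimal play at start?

-14

a (MIN): min(-1, -5, -4, -14) = -14
b (MIN): min(-18, -6) = -18
P (MAX): max(-14, -18) = -14
c (MIN): min(-18, 13, 19, -8) = -18
d (MIN): min(6, -3) = -3
Q (MAX): max(-18, -3) = -3
start (MIN): min(-14, -3) = -14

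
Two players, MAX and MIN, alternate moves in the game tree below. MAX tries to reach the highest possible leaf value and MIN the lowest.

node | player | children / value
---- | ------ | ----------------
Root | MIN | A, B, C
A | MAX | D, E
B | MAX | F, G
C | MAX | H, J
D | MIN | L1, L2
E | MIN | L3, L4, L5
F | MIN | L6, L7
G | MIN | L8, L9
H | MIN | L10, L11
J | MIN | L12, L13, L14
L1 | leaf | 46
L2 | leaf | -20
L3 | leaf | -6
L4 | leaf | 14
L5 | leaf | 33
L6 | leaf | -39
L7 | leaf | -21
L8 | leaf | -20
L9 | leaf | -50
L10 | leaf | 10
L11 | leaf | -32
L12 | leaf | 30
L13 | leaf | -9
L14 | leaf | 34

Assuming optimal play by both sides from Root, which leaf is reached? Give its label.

D (MIN): min(46, -20) = -20
E (MIN): min(-6, 14, 33) = -6
A (MAX): max(-20, -6) = -6
F (MIN): min(-39, -21) = -39
G (MIN): min(-20, -50) = -50
B (MAX): max(-39, -50) = -39
H (MIN): min(10, -32) = -32
J (MIN): min(30, -9, 34) = -9
C (MAX): max(-32, -9) = -9
Root (MIN): min(-6, -39, -9) = -39
At Root, MIN picks B (lowest: -39).
At B, MAX picks F (highest: -39).
At F, MIN picks L6 (lowest: -39).
Terminal value -39.

L6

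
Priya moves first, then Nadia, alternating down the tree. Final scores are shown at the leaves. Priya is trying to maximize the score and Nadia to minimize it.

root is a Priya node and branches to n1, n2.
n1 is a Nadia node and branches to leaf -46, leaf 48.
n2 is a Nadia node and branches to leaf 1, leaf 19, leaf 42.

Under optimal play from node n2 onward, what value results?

1

n2 (Nadia): min(1, 19, 42) = 1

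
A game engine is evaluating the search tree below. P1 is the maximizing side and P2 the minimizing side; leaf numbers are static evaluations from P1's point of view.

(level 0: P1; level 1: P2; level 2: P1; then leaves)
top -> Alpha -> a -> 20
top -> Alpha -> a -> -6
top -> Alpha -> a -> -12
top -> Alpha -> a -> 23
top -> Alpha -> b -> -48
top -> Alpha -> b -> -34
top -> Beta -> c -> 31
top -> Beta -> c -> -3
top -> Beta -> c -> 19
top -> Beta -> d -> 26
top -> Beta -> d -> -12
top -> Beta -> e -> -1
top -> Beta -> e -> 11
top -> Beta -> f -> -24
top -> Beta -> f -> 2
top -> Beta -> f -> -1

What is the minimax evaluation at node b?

b (P1): max(-48, -34) = -34

-34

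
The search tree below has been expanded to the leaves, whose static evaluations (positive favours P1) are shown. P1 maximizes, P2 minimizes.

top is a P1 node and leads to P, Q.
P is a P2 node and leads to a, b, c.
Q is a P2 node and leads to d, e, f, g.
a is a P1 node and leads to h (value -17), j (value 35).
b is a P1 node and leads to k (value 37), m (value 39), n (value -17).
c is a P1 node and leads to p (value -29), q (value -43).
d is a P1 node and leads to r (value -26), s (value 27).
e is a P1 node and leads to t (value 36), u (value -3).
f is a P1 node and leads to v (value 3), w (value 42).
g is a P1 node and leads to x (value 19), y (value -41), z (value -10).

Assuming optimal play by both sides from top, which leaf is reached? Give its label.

x

a (P1): max(-17, 35) = 35
b (P1): max(37, 39, -17) = 39
c (P1): max(-29, -43) = -29
P (P2): min(35, 39, -29) = -29
d (P1): max(-26, 27) = 27
e (P1): max(36, -3) = 36
f (P1): max(3, 42) = 42
g (P1): max(19, -41, -10) = 19
Q (P2): min(27, 36, 42, 19) = 19
top (P1): max(-29, 19) = 19
At top, P1 picks Q (highest: 19).
At Q, P2 picks g (lowest: 19).
At g, P1 picks x (highest: 19).
Terminal value 19.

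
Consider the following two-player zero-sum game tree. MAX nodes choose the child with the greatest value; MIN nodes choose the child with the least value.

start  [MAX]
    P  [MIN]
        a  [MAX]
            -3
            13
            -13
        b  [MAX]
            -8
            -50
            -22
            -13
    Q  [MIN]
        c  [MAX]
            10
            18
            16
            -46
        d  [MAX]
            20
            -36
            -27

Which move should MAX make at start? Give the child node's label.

Q

a (MAX): max(-3, 13, -13) = 13
b (MAX): max(-8, -50, -22, -13) = -8
P (MIN): min(13, -8) = -8
c (MAX): max(10, 18, 16, -46) = 18
d (MAX): max(20, -36, -27) = 20
Q (MIN): min(18, 20) = 18
start (MAX): max(-8, 18) = 18
MAX at start wants the highest of {P=-8, Q=18}, so chooses Q.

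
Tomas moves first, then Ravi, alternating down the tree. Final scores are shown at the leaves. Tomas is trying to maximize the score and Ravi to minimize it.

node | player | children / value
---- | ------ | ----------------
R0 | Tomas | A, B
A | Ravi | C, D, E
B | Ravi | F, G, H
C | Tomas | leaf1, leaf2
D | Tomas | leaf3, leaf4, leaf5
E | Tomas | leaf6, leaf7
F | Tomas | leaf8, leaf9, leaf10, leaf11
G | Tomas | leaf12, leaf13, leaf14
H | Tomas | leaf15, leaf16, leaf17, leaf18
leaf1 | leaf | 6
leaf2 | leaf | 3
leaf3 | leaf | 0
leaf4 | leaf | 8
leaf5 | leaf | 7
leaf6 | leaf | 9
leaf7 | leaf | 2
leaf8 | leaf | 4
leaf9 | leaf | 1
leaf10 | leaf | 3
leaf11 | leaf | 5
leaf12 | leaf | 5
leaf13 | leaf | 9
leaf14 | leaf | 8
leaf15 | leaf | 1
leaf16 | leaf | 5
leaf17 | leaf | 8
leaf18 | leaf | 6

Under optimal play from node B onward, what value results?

5

F (Tomas): max(4, 1, 3, 5) = 5
G (Tomas): max(5, 9, 8) = 9
H (Tomas): max(1, 5, 8, 6) = 8
B (Ravi): min(5, 9, 8) = 5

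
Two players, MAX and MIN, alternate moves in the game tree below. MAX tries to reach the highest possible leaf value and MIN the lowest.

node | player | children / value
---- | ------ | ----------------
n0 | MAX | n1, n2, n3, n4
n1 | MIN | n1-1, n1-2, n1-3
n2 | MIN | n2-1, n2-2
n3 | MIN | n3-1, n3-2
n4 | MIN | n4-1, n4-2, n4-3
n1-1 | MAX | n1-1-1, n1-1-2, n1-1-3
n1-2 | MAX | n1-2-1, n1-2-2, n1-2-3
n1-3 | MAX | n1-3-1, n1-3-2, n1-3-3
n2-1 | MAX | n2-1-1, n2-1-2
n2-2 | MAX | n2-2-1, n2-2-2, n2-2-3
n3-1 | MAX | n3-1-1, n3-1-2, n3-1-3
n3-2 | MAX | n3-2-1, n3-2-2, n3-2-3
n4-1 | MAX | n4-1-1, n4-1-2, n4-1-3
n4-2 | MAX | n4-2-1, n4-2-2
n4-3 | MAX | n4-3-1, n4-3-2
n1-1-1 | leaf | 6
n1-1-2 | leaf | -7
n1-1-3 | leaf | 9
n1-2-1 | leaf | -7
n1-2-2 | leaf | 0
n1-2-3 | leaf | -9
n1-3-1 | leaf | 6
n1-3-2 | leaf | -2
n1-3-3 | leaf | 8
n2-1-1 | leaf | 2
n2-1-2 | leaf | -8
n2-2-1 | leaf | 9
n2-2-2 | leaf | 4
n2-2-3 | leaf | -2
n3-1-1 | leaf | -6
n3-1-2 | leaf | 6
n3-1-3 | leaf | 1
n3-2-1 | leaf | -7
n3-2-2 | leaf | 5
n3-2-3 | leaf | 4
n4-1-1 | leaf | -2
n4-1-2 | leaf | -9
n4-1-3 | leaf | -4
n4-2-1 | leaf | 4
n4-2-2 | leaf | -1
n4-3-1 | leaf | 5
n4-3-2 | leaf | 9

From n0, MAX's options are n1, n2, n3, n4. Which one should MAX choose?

n1-1 (MAX): max(6, -7, 9) = 9
n1-2 (MAX): max(-7, 0, -9) = 0
n1-3 (MAX): max(6, -2, 8) = 8
n1 (MIN): min(9, 0, 8) = 0
n2-1 (MAX): max(2, -8) = 2
n2-2 (MAX): max(9, 4, -2) = 9
n2 (MIN): min(2, 9) = 2
n3-1 (MAX): max(-6, 6, 1) = 6
n3-2 (MAX): max(-7, 5, 4) = 5
n3 (MIN): min(6, 5) = 5
n4-1 (MAX): max(-2, -9, -4) = -2
n4-2 (MAX): max(4, -1) = 4
n4-3 (MAX): max(5, 9) = 9
n4 (MIN): min(-2, 4, 9) = -2
n0 (MAX): max(0, 2, 5, -2) = 5
MAX at n0 wants the highest of {n1=0, n2=2, n3=5, n4=-2}, so chooses n3.

n3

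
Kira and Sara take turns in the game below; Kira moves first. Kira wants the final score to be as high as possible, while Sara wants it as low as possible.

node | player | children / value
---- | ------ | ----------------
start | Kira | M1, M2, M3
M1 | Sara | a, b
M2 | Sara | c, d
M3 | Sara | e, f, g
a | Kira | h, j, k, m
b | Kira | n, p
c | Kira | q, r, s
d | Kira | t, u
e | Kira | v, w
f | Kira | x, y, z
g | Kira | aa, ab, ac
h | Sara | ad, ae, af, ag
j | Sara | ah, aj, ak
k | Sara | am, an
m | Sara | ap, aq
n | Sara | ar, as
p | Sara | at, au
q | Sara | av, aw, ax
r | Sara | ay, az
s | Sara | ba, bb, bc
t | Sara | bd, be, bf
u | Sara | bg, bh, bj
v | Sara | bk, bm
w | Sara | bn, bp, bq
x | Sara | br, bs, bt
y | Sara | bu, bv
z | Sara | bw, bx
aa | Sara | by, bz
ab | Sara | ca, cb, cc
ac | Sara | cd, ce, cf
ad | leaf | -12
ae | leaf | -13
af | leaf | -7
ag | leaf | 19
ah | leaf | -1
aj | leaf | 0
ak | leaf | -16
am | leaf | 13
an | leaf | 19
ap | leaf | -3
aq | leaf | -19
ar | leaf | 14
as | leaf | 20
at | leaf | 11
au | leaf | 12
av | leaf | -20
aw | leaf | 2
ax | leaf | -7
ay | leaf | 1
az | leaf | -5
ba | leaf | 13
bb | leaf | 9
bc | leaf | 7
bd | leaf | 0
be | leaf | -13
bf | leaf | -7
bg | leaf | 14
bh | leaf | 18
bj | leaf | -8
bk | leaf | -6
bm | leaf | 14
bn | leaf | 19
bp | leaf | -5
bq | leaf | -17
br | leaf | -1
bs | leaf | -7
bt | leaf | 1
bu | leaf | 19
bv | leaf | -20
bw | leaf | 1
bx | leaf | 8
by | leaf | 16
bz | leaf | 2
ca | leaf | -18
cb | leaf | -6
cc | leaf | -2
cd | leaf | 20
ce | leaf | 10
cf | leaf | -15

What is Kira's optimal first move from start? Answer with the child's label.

h (Sara): min(-12, -13, -7, 19) = -13
j (Sara): min(-1, 0, -16) = -16
k (Sara): min(13, 19) = 13
m (Sara): min(-3, -19) = -19
a (Kira): max(-13, -16, 13, -19) = 13
n (Sara): min(14, 20) = 14
p (Sara): min(11, 12) = 11
b (Kira): max(14, 11) = 14
M1 (Sara): min(13, 14) = 13
q (Sara): min(-20, 2, -7) = -20
r (Sara): min(1, -5) = -5
s (Sara): min(13, 9, 7) = 7
c (Kira): max(-20, -5, 7) = 7
t (Sara): min(0, -13, -7) = -13
u (Sara): min(14, 18, -8) = -8
d (Kira): max(-13, -8) = -8
M2 (Sara): min(7, -8) = -8
v (Sara): min(-6, 14) = -6
w (Sara): min(19, -5, -17) = -17
e (Kira): max(-6, -17) = -6
x (Sara): min(-1, -7, 1) = -7
y (Sara): min(19, -20) = -20
z (Sara): min(1, 8) = 1
f (Kira): max(-7, -20, 1) = 1
aa (Sara): min(16, 2) = 2
ab (Sara): min(-18, -6, -2) = -18
ac (Sara): min(20, 10, -15) = -15
g (Kira): max(2, -18, -15) = 2
M3 (Sara): min(-6, 1, 2) = -6
start (Kira): max(13, -8, -6) = 13
Kira at start wants the highest of {M1=13, M2=-8, M3=-6}, so chooses M1.

M1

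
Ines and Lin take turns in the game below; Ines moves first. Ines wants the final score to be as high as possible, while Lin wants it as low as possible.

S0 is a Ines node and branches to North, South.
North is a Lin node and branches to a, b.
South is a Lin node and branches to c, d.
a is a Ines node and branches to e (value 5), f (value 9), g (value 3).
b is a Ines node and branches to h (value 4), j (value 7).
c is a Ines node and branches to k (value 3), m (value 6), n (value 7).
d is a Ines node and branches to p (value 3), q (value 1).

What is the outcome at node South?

c (Ines): max(3, 6, 7) = 7
d (Ines): max(3, 1) = 3
South (Lin): min(7, 3) = 3

3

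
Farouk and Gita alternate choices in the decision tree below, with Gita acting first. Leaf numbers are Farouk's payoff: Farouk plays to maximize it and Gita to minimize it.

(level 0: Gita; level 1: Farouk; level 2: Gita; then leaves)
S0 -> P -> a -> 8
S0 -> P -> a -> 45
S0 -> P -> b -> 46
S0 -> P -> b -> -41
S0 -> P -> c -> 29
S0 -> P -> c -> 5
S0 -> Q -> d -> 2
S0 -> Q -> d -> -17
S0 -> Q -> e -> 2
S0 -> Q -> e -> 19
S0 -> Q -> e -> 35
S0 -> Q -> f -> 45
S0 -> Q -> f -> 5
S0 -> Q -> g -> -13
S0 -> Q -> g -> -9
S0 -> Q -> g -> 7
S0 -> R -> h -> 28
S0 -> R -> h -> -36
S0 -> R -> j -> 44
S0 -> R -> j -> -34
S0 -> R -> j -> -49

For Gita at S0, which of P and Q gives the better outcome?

Q

a (Gita): min(8, 45) = 8
b (Gita): min(46, -41) = -41
c (Gita): min(29, 5) = 5
P (Farouk): max(8, -41, 5) = 8
d (Gita): min(2, -17) = -17
e (Gita): min(2, 19, 35) = 2
f (Gita): min(45, 5) = 5
g (Gita): min(-13, -9, 7) = -13
Q (Farouk): max(-17, 2, 5, -13) = 5
Gita prefers the lower value; P=8, Q=5. Q is better since 5 < 8.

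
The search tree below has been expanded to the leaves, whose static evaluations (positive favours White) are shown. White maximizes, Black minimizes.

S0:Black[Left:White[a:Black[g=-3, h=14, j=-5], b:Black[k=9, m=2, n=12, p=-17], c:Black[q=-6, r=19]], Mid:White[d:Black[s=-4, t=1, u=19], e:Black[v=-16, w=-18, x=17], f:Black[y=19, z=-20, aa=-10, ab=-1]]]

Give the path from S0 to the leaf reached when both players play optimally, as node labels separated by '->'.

S0 -> Left -> a -> j

a (Black): min(-3, 14, -5) = -5
b (Black): min(9, 2, 12, -17) = -17
c (Black): min(-6, 19) = -6
Left (White): max(-5, -17, -6) = -5
d (Black): min(-4, 1, 19) = -4
e (Black): min(-16, -18, 17) = -18
f (Black): min(19, -20, -10, -1) = -20
Mid (White): max(-4, -18, -20) = -4
S0 (Black): min(-5, -4) = -5
At S0, Black picks Left (lowest: -5).
At Left, White picks a (highest: -5).
At a, Black picks j (lowest: -5).
Terminal value -5.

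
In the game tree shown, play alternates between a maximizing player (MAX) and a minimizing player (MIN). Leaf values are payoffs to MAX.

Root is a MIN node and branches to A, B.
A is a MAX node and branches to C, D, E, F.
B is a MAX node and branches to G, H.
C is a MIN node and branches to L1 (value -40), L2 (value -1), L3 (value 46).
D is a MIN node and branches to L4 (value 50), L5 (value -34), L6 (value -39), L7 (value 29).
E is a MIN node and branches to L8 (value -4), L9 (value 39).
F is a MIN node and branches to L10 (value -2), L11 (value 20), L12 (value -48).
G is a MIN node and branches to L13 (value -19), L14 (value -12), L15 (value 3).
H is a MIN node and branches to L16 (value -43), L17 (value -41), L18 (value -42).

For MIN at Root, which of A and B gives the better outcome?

B

C (MIN): min(-40, -1, 46) = -40
D (MIN): min(50, -34, -39, 29) = -39
E (MIN): min(-4, 39) = -4
F (MIN): min(-2, 20, -48) = -48
A (MAX): max(-40, -39, -4, -48) = -4
G (MIN): min(-19, -12, 3) = -19
H (MIN): min(-43, -41, -42) = -43
B (MAX): max(-19, -43) = -19
MIN prefers the lower value; A=-4, B=-19. B is better since -19 < -4.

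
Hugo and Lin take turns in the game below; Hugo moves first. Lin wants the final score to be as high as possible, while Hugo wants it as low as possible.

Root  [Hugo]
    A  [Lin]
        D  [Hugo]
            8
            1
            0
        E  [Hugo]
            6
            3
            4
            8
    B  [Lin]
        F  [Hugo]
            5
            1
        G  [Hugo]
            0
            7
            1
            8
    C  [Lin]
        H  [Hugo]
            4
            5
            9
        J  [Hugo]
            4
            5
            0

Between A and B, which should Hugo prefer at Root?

B

D (Hugo): min(8, 1, 0) = 0
E (Hugo): min(6, 3, 4, 8) = 3
A (Lin): max(0, 3) = 3
F (Hugo): min(5, 1) = 1
G (Hugo): min(0, 7, 1, 8) = 0
B (Lin): max(1, 0) = 1
Hugo prefers the lower value; A=3, B=1. B is better since 1 < 3.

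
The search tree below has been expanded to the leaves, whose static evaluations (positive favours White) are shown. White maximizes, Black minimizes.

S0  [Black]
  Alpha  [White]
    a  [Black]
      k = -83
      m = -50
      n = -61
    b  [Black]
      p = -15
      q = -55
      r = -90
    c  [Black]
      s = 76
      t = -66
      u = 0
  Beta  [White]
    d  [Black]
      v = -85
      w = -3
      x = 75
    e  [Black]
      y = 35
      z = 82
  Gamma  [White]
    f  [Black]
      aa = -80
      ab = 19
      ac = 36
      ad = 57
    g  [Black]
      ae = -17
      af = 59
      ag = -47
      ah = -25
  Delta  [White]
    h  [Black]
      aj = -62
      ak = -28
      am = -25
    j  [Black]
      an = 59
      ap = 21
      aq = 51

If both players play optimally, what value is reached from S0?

a (Black): min(-83, -50, -61) = -83
b (Black): min(-15, -55, -90) = -90
c (Black): min(76, -66, 0) = -66
Alpha (White): max(-83, -90, -66) = -66
d (Black): min(-85, -3, 75) = -85
e (Black): min(35, 82) = 35
Beta (White): max(-85, 35) = 35
f (Black): min(-80, 19, 36, 57) = -80
g (Black): min(-17, 59, -47, -25) = -47
Gamma (White): max(-80, -47) = -47
h (Black): min(-62, -28, -25) = -62
j (Black): min(59, 21, 51) = 21
Delta (White): max(-62, 21) = 21
S0 (Black): min(-66, 35, -47, 21) = -66

-66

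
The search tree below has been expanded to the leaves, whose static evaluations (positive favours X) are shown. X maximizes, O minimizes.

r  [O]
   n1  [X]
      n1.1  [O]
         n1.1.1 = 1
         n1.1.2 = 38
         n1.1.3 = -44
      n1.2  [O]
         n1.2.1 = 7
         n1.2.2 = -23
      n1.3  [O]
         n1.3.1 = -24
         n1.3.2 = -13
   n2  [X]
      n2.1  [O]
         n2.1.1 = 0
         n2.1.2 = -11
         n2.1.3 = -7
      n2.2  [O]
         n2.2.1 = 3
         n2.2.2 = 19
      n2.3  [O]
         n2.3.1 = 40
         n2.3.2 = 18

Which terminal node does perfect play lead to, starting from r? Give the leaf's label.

n1.1 (O): min(1, 38, -44) = -44
n1.2 (O): min(7, -23) = -23
n1.3 (O): min(-24, -13) = -24
n1 (X): max(-44, -23, -24) = -23
n2.1 (O): min(0, -11, -7) = -11
n2.2 (O): min(3, 19) = 3
n2.3 (O): min(40, 18) = 18
n2 (X): max(-11, 3, 18) = 18
r (O): min(-23, 18) = -23
At r, O picks n1 (lowest: -23).
At n1, X picks n1.2 (highest: -23).
At n1.2, O picks n1.2.2 (lowest: -23).
Terminal value -23.

n1.2.2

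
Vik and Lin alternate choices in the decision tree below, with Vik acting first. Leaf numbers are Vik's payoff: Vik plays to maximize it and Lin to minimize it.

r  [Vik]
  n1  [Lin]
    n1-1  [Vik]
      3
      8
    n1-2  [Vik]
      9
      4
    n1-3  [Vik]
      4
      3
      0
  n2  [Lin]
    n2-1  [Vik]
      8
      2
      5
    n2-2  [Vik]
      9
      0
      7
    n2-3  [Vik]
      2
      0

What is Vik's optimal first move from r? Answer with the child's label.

n1-1 (Vik): max(3, 8) = 8
n1-2 (Vik): max(9, 4) = 9
n1-3 (Vik): max(4, 3, 0) = 4
n1 (Lin): min(8, 9, 4) = 4
n2-1 (Vik): max(8, 2, 5) = 8
n2-2 (Vik): max(9, 0, 7) = 9
n2-3 (Vik): max(2, 0) = 2
n2 (Lin): min(8, 9, 2) = 2
r (Vik): max(4, 2) = 4
Vik at r wants the highest of {n1=4, n2=2}, so chooses n1.

n1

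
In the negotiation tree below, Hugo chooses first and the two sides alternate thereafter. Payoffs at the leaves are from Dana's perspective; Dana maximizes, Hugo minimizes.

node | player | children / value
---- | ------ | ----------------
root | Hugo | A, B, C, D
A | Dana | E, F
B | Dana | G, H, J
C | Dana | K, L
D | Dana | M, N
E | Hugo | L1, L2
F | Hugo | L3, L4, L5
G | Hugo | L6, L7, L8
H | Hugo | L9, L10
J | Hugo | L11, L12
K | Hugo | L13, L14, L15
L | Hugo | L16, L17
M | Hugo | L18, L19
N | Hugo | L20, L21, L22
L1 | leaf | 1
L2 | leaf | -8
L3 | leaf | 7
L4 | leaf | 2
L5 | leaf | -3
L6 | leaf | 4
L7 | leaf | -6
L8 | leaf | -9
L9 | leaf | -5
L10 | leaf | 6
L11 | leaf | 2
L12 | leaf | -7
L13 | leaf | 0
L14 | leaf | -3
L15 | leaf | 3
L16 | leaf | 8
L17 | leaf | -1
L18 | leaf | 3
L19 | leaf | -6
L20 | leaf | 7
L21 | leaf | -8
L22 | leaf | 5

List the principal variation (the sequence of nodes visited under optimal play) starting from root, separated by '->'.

root -> D -> M -> L19

E (Hugo): min(1, -8) = -8
F (Hugo): min(7, 2, -3) = -3
A (Dana): max(-8, -3) = -3
G (Hugo): min(4, -6, -9) = -9
H (Hugo): min(-5, 6) = -5
J (Hugo): min(2, -7) = -7
B (Dana): max(-9, -5, -7) = -5
K (Hugo): min(0, -3, 3) = -3
L (Hugo): min(8, -1) = -1
C (Dana): max(-3, -1) = -1
M (Hugo): min(3, -6) = -6
N (Hugo): min(7, -8, 5) = -8
D (Dana): max(-6, -8) = -6
root (Hugo): min(-3, -5, -1, -6) = -6
At root, Hugo picks D (lowest: -6).
At D, Dana picks M (highest: -6).
At M, Hugo picks L19 (lowest: -6).
Terminal value -6.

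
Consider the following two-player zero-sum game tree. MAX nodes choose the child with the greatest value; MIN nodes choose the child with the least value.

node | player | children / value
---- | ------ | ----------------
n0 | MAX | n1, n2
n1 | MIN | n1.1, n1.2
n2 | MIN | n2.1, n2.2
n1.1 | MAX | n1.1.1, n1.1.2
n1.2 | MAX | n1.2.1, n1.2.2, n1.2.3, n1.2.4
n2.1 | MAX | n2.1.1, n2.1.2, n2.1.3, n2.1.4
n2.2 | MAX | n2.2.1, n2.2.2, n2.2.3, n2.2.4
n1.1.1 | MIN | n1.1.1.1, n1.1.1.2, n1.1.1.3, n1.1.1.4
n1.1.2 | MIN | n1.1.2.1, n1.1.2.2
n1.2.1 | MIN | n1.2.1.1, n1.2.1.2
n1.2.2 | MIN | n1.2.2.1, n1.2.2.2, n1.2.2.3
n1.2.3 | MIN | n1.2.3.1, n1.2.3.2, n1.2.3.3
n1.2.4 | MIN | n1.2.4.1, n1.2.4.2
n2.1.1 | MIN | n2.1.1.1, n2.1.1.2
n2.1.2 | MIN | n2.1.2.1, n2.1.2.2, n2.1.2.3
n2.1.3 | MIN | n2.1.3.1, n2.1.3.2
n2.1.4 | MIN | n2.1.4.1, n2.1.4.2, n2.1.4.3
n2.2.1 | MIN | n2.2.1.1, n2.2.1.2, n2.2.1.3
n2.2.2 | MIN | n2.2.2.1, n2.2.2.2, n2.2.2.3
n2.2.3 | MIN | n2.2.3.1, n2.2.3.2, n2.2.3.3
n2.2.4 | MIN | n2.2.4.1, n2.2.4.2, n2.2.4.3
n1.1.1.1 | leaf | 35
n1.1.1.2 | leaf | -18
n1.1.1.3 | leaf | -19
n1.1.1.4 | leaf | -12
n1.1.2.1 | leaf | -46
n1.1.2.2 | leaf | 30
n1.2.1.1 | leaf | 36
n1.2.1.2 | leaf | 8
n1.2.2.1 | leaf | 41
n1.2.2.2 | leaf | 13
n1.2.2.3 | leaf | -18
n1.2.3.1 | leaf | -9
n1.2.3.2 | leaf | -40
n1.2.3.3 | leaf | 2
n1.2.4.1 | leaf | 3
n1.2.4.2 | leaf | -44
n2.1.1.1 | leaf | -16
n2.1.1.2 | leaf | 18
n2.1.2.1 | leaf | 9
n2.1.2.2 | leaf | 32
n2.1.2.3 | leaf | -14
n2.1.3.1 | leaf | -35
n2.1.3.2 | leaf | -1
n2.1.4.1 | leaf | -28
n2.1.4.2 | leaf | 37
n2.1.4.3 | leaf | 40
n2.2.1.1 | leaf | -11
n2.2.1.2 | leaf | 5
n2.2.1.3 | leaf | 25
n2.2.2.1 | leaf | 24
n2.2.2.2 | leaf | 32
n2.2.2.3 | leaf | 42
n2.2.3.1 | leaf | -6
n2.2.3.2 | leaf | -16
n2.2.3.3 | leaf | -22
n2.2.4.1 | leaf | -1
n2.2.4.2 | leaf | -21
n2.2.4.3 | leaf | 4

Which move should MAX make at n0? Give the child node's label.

n1.1.1 (MIN): min(35, -18, -19, -12) = -19
n1.1.2 (MIN): min(-46, 30) = -46
n1.1 (MAX): max(-19, -46) = -19
n1.2.1 (MIN): min(36, 8) = 8
n1.2.2 (MIN): min(41, 13, -18) = -18
n1.2.3 (MIN): min(-9, -40, 2) = -40
n1.2.4 (MIN): min(3, -44) = -44
n1.2 (MAX): max(8, -18, -40, -44) = 8
n1 (MIN): min(-19, 8) = -19
n2.1.1 (MIN): min(-16, 18) = -16
n2.1.2 (MIN): min(9, 32, -14) = -14
n2.1.3 (MIN): min(-35, -1) = -35
n2.1.4 (MIN): min(-28, 37, 40) = -28
n2.1 (MAX): max(-16, -14, -35, -28) = -14
n2.2.1 (MIN): min(-11, 5, 25) = -11
n2.2.2 (MIN): min(24, 32, 42) = 24
n2.2.3 (MIN): min(-6, -16, -22) = -22
n2.2.4 (MIN): min(-1, -21, 4) = -21
n2.2 (MAX): max(-11, 24, -22, -21) = 24
n2 (MIN): min(-14, 24) = -14
n0 (MAX): max(-19, -14) = -14
MAX at n0 wants the highest of {n1=-19, n2=-14}, so chooses n2.

n2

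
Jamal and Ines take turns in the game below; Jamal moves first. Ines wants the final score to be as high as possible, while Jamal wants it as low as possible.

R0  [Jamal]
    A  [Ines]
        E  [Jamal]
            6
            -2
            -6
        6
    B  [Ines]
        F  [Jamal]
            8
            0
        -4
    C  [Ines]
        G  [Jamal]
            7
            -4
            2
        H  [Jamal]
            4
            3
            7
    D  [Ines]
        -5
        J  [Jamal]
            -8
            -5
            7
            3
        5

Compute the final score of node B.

F (Jamal): min(8, 0) = 0
B (Ines): max(0, -4) = 0

0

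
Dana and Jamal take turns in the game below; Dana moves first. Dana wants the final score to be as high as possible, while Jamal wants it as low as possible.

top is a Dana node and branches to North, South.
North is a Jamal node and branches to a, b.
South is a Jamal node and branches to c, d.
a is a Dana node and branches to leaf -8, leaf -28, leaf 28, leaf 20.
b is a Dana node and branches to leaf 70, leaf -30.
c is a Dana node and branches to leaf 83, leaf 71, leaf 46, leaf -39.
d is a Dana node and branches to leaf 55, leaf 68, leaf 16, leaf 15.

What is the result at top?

a (Dana): max(-8, -28, 28, 20) = 28
b (Dana): max(70, -30) = 70
North (Jamal): min(28, 70) = 28
c (Dana): max(83, 71, 46, -39) = 83
d (Dana): max(55, 68, 16, 15) = 68
South (Jamal): min(83, 68) = 68
top (Dana): max(28, 68) = 68

68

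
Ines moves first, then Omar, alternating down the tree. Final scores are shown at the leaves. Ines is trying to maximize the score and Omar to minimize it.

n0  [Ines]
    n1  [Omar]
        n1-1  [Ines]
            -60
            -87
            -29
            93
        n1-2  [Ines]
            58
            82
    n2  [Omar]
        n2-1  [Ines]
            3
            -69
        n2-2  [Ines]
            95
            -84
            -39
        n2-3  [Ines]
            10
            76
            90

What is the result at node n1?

82

n1-1 (Ines): max(-60, -87, -29, 93) = 93
n1-2 (Ines): max(58, 82) = 82
n1 (Omar): min(93, 82) = 82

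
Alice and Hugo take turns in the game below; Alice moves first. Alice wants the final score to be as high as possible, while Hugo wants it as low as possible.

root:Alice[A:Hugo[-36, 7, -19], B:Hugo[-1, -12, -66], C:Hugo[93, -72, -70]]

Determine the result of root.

-36

A (Hugo): min(-36, 7, -19) = -36
B (Hugo): min(-1, -12, -66) = -66
C (Hugo): min(93, -72, -70) = -72
root (Alice): max(-36, -66, -72) = -36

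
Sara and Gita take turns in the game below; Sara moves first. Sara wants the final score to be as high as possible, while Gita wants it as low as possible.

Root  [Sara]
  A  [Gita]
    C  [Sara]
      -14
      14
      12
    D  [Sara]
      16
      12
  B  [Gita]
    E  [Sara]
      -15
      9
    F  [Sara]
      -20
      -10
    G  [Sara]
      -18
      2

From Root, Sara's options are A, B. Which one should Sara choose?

C (Sara): max(-14, 14, 12) = 14
D (Sara): max(16, 12) = 16
A (Gita): min(14, 16) = 14
E (Sara): max(-15, 9) = 9
F (Sara): max(-20, -10) = -10
G (Sara): max(-18, 2) = 2
B (Gita): min(9, -10, 2) = -10
Root (Sara): max(14, -10) = 14
Sara at Root wants the highest of {A=14, B=-10}, so chooses A.

A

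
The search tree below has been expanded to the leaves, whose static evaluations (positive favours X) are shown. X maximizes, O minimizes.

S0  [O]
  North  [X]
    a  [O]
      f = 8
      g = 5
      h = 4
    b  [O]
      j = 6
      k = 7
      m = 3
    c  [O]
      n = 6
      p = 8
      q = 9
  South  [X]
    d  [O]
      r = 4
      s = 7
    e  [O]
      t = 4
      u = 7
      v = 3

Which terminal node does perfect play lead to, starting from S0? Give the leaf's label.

r

a (O): min(8, 5, 4) = 4
b (O): min(6, 7, 3) = 3
c (O): min(6, 8, 9) = 6
North (X): max(4, 3, 6) = 6
d (O): min(4, 7) = 4
e (O): min(4, 7, 3) = 3
South (X): max(4, 3) = 4
S0 (O): min(6, 4) = 4
At S0, O picks South (lowest: 4).
At South, X picks d (highest: 4).
At d, O picks r (lowest: 4).
Terminal value 4.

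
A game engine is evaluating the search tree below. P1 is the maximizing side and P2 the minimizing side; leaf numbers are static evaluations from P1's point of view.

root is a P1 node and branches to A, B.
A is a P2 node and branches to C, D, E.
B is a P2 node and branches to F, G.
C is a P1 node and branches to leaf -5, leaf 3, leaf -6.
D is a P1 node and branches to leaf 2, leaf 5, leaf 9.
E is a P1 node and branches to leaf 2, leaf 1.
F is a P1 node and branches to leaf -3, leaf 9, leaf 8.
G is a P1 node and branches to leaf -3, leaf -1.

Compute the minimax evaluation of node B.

-1

F (P1): max(-3, 9, 8) = 9
G (P1): max(-3, -1) = -1
B (P2): min(9, -1) = -1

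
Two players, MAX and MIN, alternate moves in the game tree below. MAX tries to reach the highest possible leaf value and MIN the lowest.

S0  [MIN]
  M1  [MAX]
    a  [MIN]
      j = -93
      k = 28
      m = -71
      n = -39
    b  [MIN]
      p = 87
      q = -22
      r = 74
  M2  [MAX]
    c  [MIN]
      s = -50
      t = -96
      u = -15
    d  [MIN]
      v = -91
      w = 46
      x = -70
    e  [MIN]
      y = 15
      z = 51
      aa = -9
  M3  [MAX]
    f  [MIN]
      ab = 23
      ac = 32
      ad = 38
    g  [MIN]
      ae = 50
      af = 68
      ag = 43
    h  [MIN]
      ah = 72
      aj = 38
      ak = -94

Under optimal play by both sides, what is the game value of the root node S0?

a (MIN): min(-93, 28, -71, -39) = -93
b (MIN): min(87, -22, 74) = -22
M1 (MAX): max(-93, -22) = -22
c (MIN): min(-50, -96, -15) = -96
d (MIN): min(-91, 46, -70) = -91
e (MIN): min(15, 51, -9) = -9
M2 (MAX): max(-96, -91, -9) = -9
f (MIN): min(23, 32, 38) = 23
g (MIN): min(50, 68, 43) = 43
h (MIN): min(72, 38, -94) = -94
M3 (MAX): max(23, 43, -94) = 43
S0 (MIN): min(-22, -9, 43) = -22

-22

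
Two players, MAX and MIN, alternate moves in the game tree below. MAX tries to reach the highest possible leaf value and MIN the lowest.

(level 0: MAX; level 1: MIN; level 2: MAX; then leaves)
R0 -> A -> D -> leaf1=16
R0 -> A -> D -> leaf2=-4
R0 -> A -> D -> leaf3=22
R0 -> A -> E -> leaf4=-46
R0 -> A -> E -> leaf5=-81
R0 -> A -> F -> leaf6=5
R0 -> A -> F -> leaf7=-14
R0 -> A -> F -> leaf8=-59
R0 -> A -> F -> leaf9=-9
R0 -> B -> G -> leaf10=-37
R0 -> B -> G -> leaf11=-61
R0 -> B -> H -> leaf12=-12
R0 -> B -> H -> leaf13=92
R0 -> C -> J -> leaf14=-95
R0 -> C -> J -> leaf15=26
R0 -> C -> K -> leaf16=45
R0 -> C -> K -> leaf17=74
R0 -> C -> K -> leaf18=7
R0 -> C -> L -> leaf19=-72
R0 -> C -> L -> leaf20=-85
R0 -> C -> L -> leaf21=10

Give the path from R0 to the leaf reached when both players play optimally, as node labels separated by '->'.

R0 -> C -> L -> leaf21

D (MAX): max(16, -4, 22) = 22
E (MAX): max(-46, -81) = -46
F (MAX): max(5, -14, -59, -9) = 5
A (MIN): min(22, -46, 5) = -46
G (MAX): max(-37, -61) = -37
H (MAX): max(-12, 92) = 92
B (MIN): min(-37, 92) = -37
J (MAX): max(-95, 26) = 26
K (MAX): max(45, 74, 7) = 74
L (MAX): max(-72, -85, 10) = 10
C (MIN): min(26, 74, 10) = 10
R0 (MAX): max(-46, -37, 10) = 10
At R0, MAX picks C (highest: 10).
At C, MIN picks L (lowest: 10).
At L, MAX picks leaf21 (highest: 10).
Terminal value 10.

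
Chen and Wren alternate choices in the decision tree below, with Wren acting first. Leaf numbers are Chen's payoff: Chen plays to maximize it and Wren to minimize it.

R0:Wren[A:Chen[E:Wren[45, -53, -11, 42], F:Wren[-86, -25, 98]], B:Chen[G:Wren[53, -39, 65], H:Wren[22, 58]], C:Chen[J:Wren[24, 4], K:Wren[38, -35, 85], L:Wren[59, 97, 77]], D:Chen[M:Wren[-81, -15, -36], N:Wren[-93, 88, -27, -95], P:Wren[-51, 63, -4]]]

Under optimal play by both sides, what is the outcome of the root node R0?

-53

E (Wren): min(45, -53, -11, 42) = -53
F (Wren): min(-86, -25, 98) = -86
A (Chen): max(-53, -86) = -53
G (Wren): min(53, -39, 65) = -39
H (Wren): min(22, 58) = 22
B (Chen): max(-39, 22) = 22
J (Wren): min(24, 4) = 4
K (Wren): min(38, -35, 85) = -35
L (Wren): min(59, 97, 77) = 59
C (Chen): max(4, -35, 59) = 59
M (Wren): min(-81, -15, -36) = -81
N (Wren): min(-93, 88, -27, -95) = -95
P (Wren): min(-51, 63, -4) = -51
D (Chen): max(-81, -95, -51) = -51
R0 (Wren): min(-53, 22, 59, -51) = -53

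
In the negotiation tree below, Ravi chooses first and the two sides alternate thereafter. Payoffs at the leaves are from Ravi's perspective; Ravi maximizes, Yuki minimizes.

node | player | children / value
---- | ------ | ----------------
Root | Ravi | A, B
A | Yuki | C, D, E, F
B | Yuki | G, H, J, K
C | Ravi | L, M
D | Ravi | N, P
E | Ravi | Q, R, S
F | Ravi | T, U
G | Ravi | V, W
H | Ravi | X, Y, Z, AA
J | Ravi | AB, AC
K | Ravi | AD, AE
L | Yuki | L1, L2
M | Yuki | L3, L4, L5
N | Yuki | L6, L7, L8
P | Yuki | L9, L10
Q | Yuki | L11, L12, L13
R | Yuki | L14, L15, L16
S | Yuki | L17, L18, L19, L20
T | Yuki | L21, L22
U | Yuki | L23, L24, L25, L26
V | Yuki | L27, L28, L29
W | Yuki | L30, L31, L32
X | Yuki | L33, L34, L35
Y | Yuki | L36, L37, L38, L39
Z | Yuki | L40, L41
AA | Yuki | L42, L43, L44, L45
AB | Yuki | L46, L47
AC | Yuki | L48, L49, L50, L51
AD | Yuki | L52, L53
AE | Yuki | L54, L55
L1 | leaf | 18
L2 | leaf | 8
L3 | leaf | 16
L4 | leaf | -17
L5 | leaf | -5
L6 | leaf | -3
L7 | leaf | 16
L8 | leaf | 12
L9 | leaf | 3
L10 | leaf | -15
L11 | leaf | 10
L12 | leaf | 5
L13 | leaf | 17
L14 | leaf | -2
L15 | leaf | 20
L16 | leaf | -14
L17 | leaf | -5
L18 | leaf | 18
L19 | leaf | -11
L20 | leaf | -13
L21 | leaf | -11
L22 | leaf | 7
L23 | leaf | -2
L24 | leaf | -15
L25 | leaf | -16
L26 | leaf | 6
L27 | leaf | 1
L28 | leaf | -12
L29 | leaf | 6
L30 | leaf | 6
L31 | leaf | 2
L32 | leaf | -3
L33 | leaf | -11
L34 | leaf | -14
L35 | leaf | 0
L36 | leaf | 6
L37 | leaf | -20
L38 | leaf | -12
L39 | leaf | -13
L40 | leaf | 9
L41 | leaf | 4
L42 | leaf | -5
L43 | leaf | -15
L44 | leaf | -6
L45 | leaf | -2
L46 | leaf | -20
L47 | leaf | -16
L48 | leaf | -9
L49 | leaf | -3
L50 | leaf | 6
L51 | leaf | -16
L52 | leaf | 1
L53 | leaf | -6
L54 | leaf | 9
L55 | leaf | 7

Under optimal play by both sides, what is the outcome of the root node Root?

L (Yuki): min(18, 8) = 8
M (Yuki): min(16, -17, -5) = -17
C (Ravi): max(8, -17) = 8
N (Yuki): min(-3, 16, 12) = -3
P (Yuki): min(3, -15) = -15
D (Ravi): max(-3, -15) = -3
Q (Yuki): min(10, 5, 17) = 5
R (Yuki): min(-2, 20, -14) = -14
S (Yuki): min(-5, 18, -11, -13) = -13
E (Ravi): max(5, -14, -13) = 5
T (Yuki): min(-11, 7) = -11
U (Yuki): min(-2, -15, -16, 6) = -16
F (Ravi): max(-11, -16) = -11
A (Yuki): min(8, -3, 5, -11) = -11
V (Yuki): min(1, -12, 6) = -12
W (Yuki): min(6, 2, -3) = -3
G (Ravi): max(-12, -3) = -3
X (Yuki): min(-11, -14, 0) = -14
Y (Yuki): min(6, -20, -12, -13) = -20
Z (Yuki): min(9, 4) = 4
AA (Yuki): min(-5, -15, -6, -2) = -15
H (Ravi): max(-14, -20, 4, -15) = 4
AB (Yuki): min(-20, -16) = -20
AC (Yuki): min(-9, -3, 6, -16) = -16
J (Ravi): max(-20, -16) = -16
AD (Yuki): min(1, -6) = -6
AE (Yuki): min(9, 7) = 7
K (Ravi): max(-6, 7) = 7
B (Yuki): min(-3, 4, -16, 7) = -16
Root (Ravi): max(-11, -16) = -11

-11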